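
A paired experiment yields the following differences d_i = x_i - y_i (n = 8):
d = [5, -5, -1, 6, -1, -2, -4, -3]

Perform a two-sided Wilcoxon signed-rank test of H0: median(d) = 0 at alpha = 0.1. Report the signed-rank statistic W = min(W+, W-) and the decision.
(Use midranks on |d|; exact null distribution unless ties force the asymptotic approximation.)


Step 1: Drop any zero differences (none here) and take |d_i|.
|d| = [5, 5, 1, 6, 1, 2, 4, 3]
Step 2: Midrank |d_i| (ties get averaged ranks).
ranks: |5|->6.5, |5|->6.5, |1|->1.5, |6|->8, |1|->1.5, |2|->3, |4|->5, |3|->4
Step 3: Attach original signs; sum ranks with positive sign and with negative sign.
W+ = 6.5 + 8 = 14.5
W- = 6.5 + 1.5 + 1.5 + 3 + 5 + 4 = 21.5
(Check: W+ + W- = 36 should equal n(n+1)/2 = 36.)
Step 4: Test statistic W = min(W+, W-) = 14.5.
Step 5: Ties in |d|, so use the tie-corrected normal approximation.
        E[W] = n(n+1)/4 = 8*9/4 = 18.
        Tie groups: |d|=1 (t=2), |d|=5 (t=2); sum(t^3 - t) = 12.
        Var[W] = n(n+1)(2n+1)/24 - sum(t^3-t)/48 = 1224/24 - 12/48 = 50.75.
        z = (W - E[W]) / sqrt(Var[W]) = (14.5 - 18) / 7.1239 = -0.4913.
        Two-sided p = 2*Phi(z) = 0.623212.
Step 6: alpha = 0.1. fail to reject H0.

W+ = 14.5, W- = 21.5, W = min = 14.5, p = 0.623212, fail to reject H0.


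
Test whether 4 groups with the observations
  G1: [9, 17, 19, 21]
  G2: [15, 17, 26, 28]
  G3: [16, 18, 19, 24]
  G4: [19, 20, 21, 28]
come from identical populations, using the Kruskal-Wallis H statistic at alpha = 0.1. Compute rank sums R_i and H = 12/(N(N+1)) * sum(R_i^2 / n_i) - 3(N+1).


Step 1: Combine all N = 16 observations and assign midranks.
sorted (value, group, rank): (9,G1,1), (15,G2,2), (16,G3,3), (17,G1,4.5), (17,G2,4.5), (18,G3,6), (19,G1,8), (19,G3,8), (19,G4,8), (20,G4,10), (21,G1,11.5), (21,G4,11.5), (24,G3,13), (26,G2,14), (28,G2,15.5), (28,G4,15.5)
Step 2: Sum ranks within each group.
R_1 = 25 (n_1 = 4)
R_2 = 36 (n_2 = 4)
R_3 = 30 (n_3 = 4)
R_4 = 45 (n_4 = 4)
Step 3: H = 12/(N(N+1)) * sum(R_i^2/n_i) - 3(N+1)
     = 12/(16*17) * (25^2/4 + 36^2/4 + 30^2/4 + 45^2/4) - 3*17
     = 0.044118 * 1211.5 - 51
     = 2.448529.
Step 4: Ties present; correction factor C = 1 - 42/(16^3 - 16) = 0.989706. Corrected H = 2.448529 / 0.989706 = 2.473997.
Step 5: Under H0, H ~ chi^2(3); p-value = 0.480009.
Step 6: alpha = 0.1. fail to reject H0.

H = 2.4740, df = 3, p = 0.480009, fail to reject H0.


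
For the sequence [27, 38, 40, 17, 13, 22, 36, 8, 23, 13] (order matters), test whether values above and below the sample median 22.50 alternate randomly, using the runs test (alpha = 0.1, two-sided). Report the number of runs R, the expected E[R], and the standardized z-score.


Step 1: Compute median = 22.50; label A = above, B = below.
Labels in order: AAABBBABAB  (n_A = 5, n_B = 5)
Step 2: Count runs R = 6.
Step 3: Under H0 (random ordering), E[R] = 2*n_A*n_B/(n_A+n_B) + 1 = 2*5*5/10 + 1 = 6.0000.
        Var[R] = 2*n_A*n_B*(2*n_A*n_B - n_A - n_B) / ((n_A+n_B)^2 * (n_A+n_B-1)) = 2000/900 = 2.2222.
        SD[R] = 1.4907.
Step 4: R = E[R], so z = 0 with no continuity correction.
Step 5: Two-sided p-value via normal approximation = 2*(1 - Phi(|z|)) = 1.000000.
Step 6: alpha = 0.1. fail to reject H0.

R = 6, z = 0.0000, p = 1.000000, fail to reject H0.


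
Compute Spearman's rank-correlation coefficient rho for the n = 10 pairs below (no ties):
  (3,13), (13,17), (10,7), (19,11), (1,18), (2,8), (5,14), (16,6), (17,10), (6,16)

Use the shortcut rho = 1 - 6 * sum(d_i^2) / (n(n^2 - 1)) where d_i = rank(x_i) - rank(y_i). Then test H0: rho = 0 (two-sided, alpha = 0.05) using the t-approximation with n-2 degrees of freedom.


Step 1: Rank x and y separately (midranks; no ties here).
rank(x): 3->3, 13->7, 10->6, 19->10, 1->1, 2->2, 5->4, 16->8, 17->9, 6->5
rank(y): 13->6, 17->9, 7->2, 11->5, 18->10, 8->3, 14->7, 6->1, 10->4, 16->8
Step 2: d_i = R_x(i) - R_y(i); compute d_i^2.
  (3-6)^2=9, (7-9)^2=4, (6-2)^2=16, (10-5)^2=25, (1-10)^2=81, (2-3)^2=1, (4-7)^2=9, (8-1)^2=49, (9-4)^2=25, (5-8)^2=9
sum(d^2) = 228.
Step 3: rho = 1 - 6*228 / (10*(10^2 - 1)) = 1 - 1368/990 = -0.381818.
Step 4: Under H0, t = rho * sqrt((n-2)/(1-rho^2)) = -1.1685 ~ t(8).
Step 5: Two-sided p-value from the t-distribution with 8 df = 0.276255.
Step 6: alpha = 0.05. fail to reject H0.

rho = -0.3818, p = 0.276255, fail to reject H0 at alpha = 0.05.


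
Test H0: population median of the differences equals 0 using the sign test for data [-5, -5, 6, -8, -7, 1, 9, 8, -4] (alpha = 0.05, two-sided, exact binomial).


Step 1: Discard zero differences. Original n = 9; n_eff = number of nonzero differences = 9.
Nonzero differences (with sign): -5, -5, +6, -8, -7, +1, +9, +8, -4
Step 2: Count signs: positive = 4, negative = 5.
Step 3: Under H0: P(positive) = 0.5, so the number of positives S ~ Bin(9, 0.5).
Step 4: Two-sided exact p-value = sum of Bin(9,0.5) probabilities at or below the observed probability = 1.000000.
Step 5: alpha = 0.05. fail to reject H0.

n_eff = 9, pos = 4, neg = 5, p = 1.000000, fail to reject H0.


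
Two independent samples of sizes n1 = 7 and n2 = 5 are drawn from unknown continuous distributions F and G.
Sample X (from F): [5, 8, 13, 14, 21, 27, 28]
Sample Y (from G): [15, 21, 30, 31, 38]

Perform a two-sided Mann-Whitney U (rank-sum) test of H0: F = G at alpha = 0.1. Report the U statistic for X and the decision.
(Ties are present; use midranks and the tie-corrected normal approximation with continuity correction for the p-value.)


Step 1: Combine and sort all 12 observations; assign midranks.
sorted (value, group): (5,X), (8,X), (13,X), (14,X), (15,Y), (21,X), (21,Y), (27,X), (28,X), (30,Y), (31,Y), (38,Y)
ranks: 5->1, 8->2, 13->3, 14->4, 15->5, 21->6.5, 21->6.5, 27->8, 28->9, 30->10, 31->11, 38->12
Step 2: Rank sum for X: R1 = 1 + 2 + 3 + 4 + 6.5 + 8 + 9 = 33.5.
Step 3: U_X = R1 - n1(n1+1)/2 = 33.5 - 7*8/2 = 33.5 - 28 = 5.5.
       U_Y = n1*n2 - U_X = 35 - 5.5 = 29.5.
Step 4: Ties are present, so use the tie-corrected normal approximation (with continuity correction) for the p-value.
Step 5: p-value = 0.061363; compare to alpha = 0.1. reject H0.

U_X = 5.5, p = 0.061363, reject H0 at alpha = 0.1.


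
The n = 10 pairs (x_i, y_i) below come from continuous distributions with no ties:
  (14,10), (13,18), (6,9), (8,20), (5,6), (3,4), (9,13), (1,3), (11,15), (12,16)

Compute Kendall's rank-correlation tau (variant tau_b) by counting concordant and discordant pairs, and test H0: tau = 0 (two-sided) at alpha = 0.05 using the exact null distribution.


Step 1: Enumerate the 45 unordered pairs (i,j) with i<j and classify each by sign(x_j-x_i) * sign(y_j-y_i).
  (1,2):dx=-1,dy=+8->D; (1,3):dx=-8,dy=-1->C; (1,4):dx=-6,dy=+10->D; (1,5):dx=-9,dy=-4->C
  (1,6):dx=-11,dy=-6->C; (1,7):dx=-5,dy=+3->D; (1,8):dx=-13,dy=-7->C; (1,9):dx=-3,dy=+5->D
  (1,10):dx=-2,dy=+6->D; (2,3):dx=-7,dy=-9->C; (2,4):dx=-5,dy=+2->D; (2,5):dx=-8,dy=-12->C
  (2,6):dx=-10,dy=-14->C; (2,7):dx=-4,dy=-5->C; (2,8):dx=-12,dy=-15->C; (2,9):dx=-2,dy=-3->C
  (2,10):dx=-1,dy=-2->C; (3,4):dx=+2,dy=+11->C; (3,5):dx=-1,dy=-3->C; (3,6):dx=-3,dy=-5->C
  (3,7):dx=+3,dy=+4->C; (3,8):dx=-5,dy=-6->C; (3,9):dx=+5,dy=+6->C; (3,10):dx=+6,dy=+7->C
  (4,5):dx=-3,dy=-14->C; (4,6):dx=-5,dy=-16->C; (4,7):dx=+1,dy=-7->D; (4,8):dx=-7,dy=-17->C
  (4,9):dx=+3,dy=-5->D; (4,10):dx=+4,dy=-4->D; (5,6):dx=-2,dy=-2->C; (5,7):dx=+4,dy=+7->C
  (5,8):dx=-4,dy=-3->C; (5,9):dx=+6,dy=+9->C; (5,10):dx=+7,dy=+10->C; (6,7):dx=+6,dy=+9->C
  (6,8):dx=-2,dy=-1->C; (6,9):dx=+8,dy=+11->C; (6,10):dx=+9,dy=+12->C; (7,8):dx=-8,dy=-10->C
  (7,9):dx=+2,dy=+2->C; (7,10):dx=+3,dy=+3->C; (8,9):dx=+10,dy=+12->C; (8,10):dx=+11,dy=+13->C
  (9,10):dx=+1,dy=+1->C
Step 2: C = 36, D = 9, total pairs = 45.
Step 3: tau = (C - D)/(n(n-1)/2) = (36 - 9)/45 = 0.600000.
Step 4: Exact two-sided p-value (enumerate n! = 3628800 permutations of y under H0): p = 0.016666.
Step 5: alpha = 0.05. reject H0.

tau_b = 0.6000 (C=36, D=9), p = 0.016666, reject H0.


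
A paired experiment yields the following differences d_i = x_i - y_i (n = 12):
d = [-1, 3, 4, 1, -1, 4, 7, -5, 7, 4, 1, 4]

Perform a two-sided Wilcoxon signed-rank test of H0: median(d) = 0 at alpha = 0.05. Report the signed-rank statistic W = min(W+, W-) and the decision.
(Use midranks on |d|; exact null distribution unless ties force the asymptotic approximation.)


Step 1: Drop any zero differences (none here) and take |d_i|.
|d| = [1, 3, 4, 1, 1, 4, 7, 5, 7, 4, 1, 4]
Step 2: Midrank |d_i| (ties get averaged ranks).
ranks: |1|->2.5, |3|->5, |4|->7.5, |1|->2.5, |1|->2.5, |4|->7.5, |7|->11.5, |5|->10, |7|->11.5, |4|->7.5, |1|->2.5, |4|->7.5
Step 3: Attach original signs; sum ranks with positive sign and with negative sign.
W+ = 5 + 7.5 + 2.5 + 7.5 + 11.5 + 11.5 + 7.5 + 2.5 + 7.5 = 63
W- = 2.5 + 2.5 + 10 = 15
(Check: W+ + W- = 78 should equal n(n+1)/2 = 78.)
Step 4: Test statistic W = min(W+, W-) = 15.
Step 5: Ties in |d|, so use the tie-corrected normal approximation.
        E[W] = n(n+1)/4 = 12*13/4 = 39.
        Tie groups: |d|=1 (t=4), |d|=4 (t=4), |d|=7 (t=2); sum(t^3 - t) = 126.
        Var[W] = n(n+1)(2n+1)/24 - sum(t^3-t)/48 = 3900/24 - 126/48 = 159.875.
        z = (W - E[W]) / sqrt(Var[W]) = (15 - 39) / 12.6442 = -1.8981.
        Two-sided p = 2*Phi(z) = 0.057682.
Step 6: alpha = 0.05. fail to reject H0.

W+ = 63, W- = 15, W = min = 15, p = 0.057682, fail to reject H0.


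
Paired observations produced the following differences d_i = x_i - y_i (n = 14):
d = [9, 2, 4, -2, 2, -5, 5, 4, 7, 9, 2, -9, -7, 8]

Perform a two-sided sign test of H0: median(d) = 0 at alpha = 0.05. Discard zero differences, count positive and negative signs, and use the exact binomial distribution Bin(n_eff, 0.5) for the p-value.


Step 1: Discard zero differences. Original n = 14; n_eff = number of nonzero differences = 14.
Nonzero differences (with sign): +9, +2, +4, -2, +2, -5, +5, +4, +7, +9, +2, -9, -7, +8
Step 2: Count signs: positive = 10, negative = 4.
Step 3: Under H0: P(positive) = 0.5, so the number of positives S ~ Bin(14, 0.5).
Step 4: Two-sided exact p-value = sum of Bin(14,0.5) probabilities at or below the observed probability = 0.179565.
Step 5: alpha = 0.05. fail to reject H0.

n_eff = 14, pos = 10, neg = 4, p = 0.179565, fail to reject H0.


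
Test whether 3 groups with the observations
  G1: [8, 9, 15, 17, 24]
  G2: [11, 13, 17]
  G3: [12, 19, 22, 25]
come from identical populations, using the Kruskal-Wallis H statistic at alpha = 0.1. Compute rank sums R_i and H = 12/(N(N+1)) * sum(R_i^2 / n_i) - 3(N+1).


Step 1: Combine all N = 12 observations and assign midranks.
sorted (value, group, rank): (8,G1,1), (9,G1,2), (11,G2,3), (12,G3,4), (13,G2,5), (15,G1,6), (17,G1,7.5), (17,G2,7.5), (19,G3,9), (22,G3,10), (24,G1,11), (25,G3,12)
Step 2: Sum ranks within each group.
R_1 = 27.5 (n_1 = 5)
R_2 = 15.5 (n_2 = 3)
R_3 = 35 (n_3 = 4)
Step 3: H = 12/(N(N+1)) * sum(R_i^2/n_i) - 3(N+1)
     = 12/(12*13) * (27.5^2/5 + 15.5^2/3 + 35^2/4) - 3*13
     = 0.076923 * 537.583 - 39
     = 2.352564.
Step 4: Ties present; correction factor C = 1 - 6/(12^3 - 12) = 0.996503. Corrected H = 2.352564 / 0.996503 = 2.360819.
Step 5: Under H0, H ~ chi^2(2); p-value = 0.307153.
Step 6: alpha = 0.1. fail to reject H0.

H = 2.3608, df = 2, p = 0.307153, fail to reject H0.


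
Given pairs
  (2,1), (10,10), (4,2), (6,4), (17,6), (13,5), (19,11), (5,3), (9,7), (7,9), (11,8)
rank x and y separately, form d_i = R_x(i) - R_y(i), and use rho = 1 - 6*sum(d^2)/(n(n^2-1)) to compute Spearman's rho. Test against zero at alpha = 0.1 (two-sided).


Step 1: Rank x and y separately (midranks; no ties here).
rank(x): 2->1, 10->7, 4->2, 6->4, 17->10, 13->9, 19->11, 5->3, 9->6, 7->5, 11->8
rank(y): 1->1, 10->10, 2->2, 4->4, 6->6, 5->5, 11->11, 3->3, 7->7, 9->9, 8->8
Step 2: d_i = R_x(i) - R_y(i); compute d_i^2.
  (1-1)^2=0, (7-10)^2=9, (2-2)^2=0, (4-4)^2=0, (10-6)^2=16, (9-5)^2=16, (11-11)^2=0, (3-3)^2=0, (6-7)^2=1, (5-9)^2=16, (8-8)^2=0
sum(d^2) = 58.
Step 3: rho = 1 - 6*58 / (11*(11^2 - 1)) = 1 - 348/1320 = 0.736364.
Step 4: Under H0, t = rho * sqrt((n-2)/(1-rho^2)) = 3.2651 ~ t(9).
Step 5: Two-sided p-value from the t-distribution with 9 df = 0.009760.
Step 6: alpha = 0.1. reject H0.

rho = 0.7364, p = 0.009760, reject H0 at alpha = 0.1.


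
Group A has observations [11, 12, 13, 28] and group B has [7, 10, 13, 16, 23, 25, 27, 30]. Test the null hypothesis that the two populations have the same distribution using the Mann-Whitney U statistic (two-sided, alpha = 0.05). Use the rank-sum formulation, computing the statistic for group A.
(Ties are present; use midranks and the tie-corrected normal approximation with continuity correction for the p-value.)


Step 1: Combine and sort all 12 observations; assign midranks.
sorted (value, group): (7,Y), (10,Y), (11,X), (12,X), (13,X), (13,Y), (16,Y), (23,Y), (25,Y), (27,Y), (28,X), (30,Y)
ranks: 7->1, 10->2, 11->3, 12->4, 13->5.5, 13->5.5, 16->7, 23->8, 25->9, 27->10, 28->11, 30->12
Step 2: Rank sum for X: R1 = 3 + 4 + 5.5 + 11 = 23.5.
Step 3: U_X = R1 - n1(n1+1)/2 = 23.5 - 4*5/2 = 23.5 - 10 = 13.5.
       U_Y = n1*n2 - U_X = 32 - 13.5 = 18.5.
Step 4: Ties are present, so use the tie-corrected normal approximation (with continuity correction) for the p-value.
Step 5: p-value = 0.733647; compare to alpha = 0.05. fail to reject H0.

U_X = 13.5, p = 0.733647, fail to reject H0 at alpha = 0.05.


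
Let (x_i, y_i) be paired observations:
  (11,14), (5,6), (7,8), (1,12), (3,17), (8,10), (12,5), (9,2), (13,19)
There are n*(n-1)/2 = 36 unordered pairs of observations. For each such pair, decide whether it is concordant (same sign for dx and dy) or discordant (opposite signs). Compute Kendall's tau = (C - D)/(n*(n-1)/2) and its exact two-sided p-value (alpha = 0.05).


Step 1: Enumerate the 36 unordered pairs (i,j) with i<j and classify each by sign(x_j-x_i) * sign(y_j-y_i).
  (1,2):dx=-6,dy=-8->C; (1,3):dx=-4,dy=-6->C; (1,4):dx=-10,dy=-2->C; (1,5):dx=-8,dy=+3->D
  (1,6):dx=-3,dy=-4->C; (1,7):dx=+1,dy=-9->D; (1,8):dx=-2,dy=-12->C; (1,9):dx=+2,dy=+5->C
  (2,3):dx=+2,dy=+2->C; (2,4):dx=-4,dy=+6->D; (2,5):dx=-2,dy=+11->D; (2,6):dx=+3,dy=+4->C
  (2,7):dx=+7,dy=-1->D; (2,8):dx=+4,dy=-4->D; (2,9):dx=+8,dy=+13->C; (3,4):dx=-6,dy=+4->D
  (3,5):dx=-4,dy=+9->D; (3,6):dx=+1,dy=+2->C; (3,7):dx=+5,dy=-3->D; (3,8):dx=+2,dy=-6->D
  (3,9):dx=+6,dy=+11->C; (4,5):dx=+2,dy=+5->C; (4,6):dx=+7,dy=-2->D; (4,7):dx=+11,dy=-7->D
  (4,8):dx=+8,dy=-10->D; (4,9):dx=+12,dy=+7->C; (5,6):dx=+5,dy=-7->D; (5,7):dx=+9,dy=-12->D
  (5,8):dx=+6,dy=-15->D; (5,9):dx=+10,dy=+2->C; (6,7):dx=+4,dy=-5->D; (6,8):dx=+1,dy=-8->D
  (6,9):dx=+5,dy=+9->C; (7,8):dx=-3,dy=-3->C; (7,9):dx=+1,dy=+14->C; (8,9):dx=+4,dy=+17->C
Step 2: C = 18, D = 18, total pairs = 36.
Step 3: tau = (C - D)/(n(n-1)/2) = (18 - 18)/36 = 0.000000.
Step 4: Exact two-sided p-value (enumerate n! = 362880 permutations of y under H0): p = 1.000000.
Step 5: alpha = 0.05. fail to reject H0.

tau_b = 0.0000 (C=18, D=18), p = 1.000000, fail to reject H0.


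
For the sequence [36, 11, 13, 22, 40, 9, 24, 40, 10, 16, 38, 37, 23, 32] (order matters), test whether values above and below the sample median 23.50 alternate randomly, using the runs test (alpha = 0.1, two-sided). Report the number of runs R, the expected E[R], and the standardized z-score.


Step 1: Compute median = 23.50; label A = above, B = below.
Labels in order: ABBBABAABBAABA  (n_A = 7, n_B = 7)
Step 2: Count runs R = 9.
Step 3: Under H0 (random ordering), E[R] = 2*n_A*n_B/(n_A+n_B) + 1 = 2*7*7/14 + 1 = 8.0000.
        Var[R] = 2*n_A*n_B*(2*n_A*n_B - n_A - n_B) / ((n_A+n_B)^2 * (n_A+n_B-1)) = 8232/2548 = 3.2308.
        SD[R] = 1.7974.
Step 4: Continuity-corrected z = (R - 0.5 - E[R]) / SD[R] = (9 - 0.5 - 8.0000) / 1.7974 = 0.2782.
Step 5: Two-sided p-value via normal approximation = 2*(1 - Phi(|z|)) = 0.780879.
Step 6: alpha = 0.1. fail to reject H0.

R = 9, z = 0.2782, p = 0.780879, fail to reject H0.


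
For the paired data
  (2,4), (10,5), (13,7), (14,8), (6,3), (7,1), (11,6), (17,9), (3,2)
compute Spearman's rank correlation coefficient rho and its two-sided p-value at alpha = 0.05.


Step 1: Rank x and y separately (midranks; no ties here).
rank(x): 2->1, 10->5, 13->7, 14->8, 6->3, 7->4, 11->6, 17->9, 3->2
rank(y): 4->4, 5->5, 7->7, 8->8, 3->3, 1->1, 6->6, 9->9, 2->2
Step 2: d_i = R_x(i) - R_y(i); compute d_i^2.
  (1-4)^2=9, (5-5)^2=0, (7-7)^2=0, (8-8)^2=0, (3-3)^2=0, (4-1)^2=9, (6-6)^2=0, (9-9)^2=0, (2-2)^2=0
sum(d^2) = 18.
Step 3: rho = 1 - 6*18 / (9*(9^2 - 1)) = 1 - 108/720 = 0.850000.
Step 4: Under H0, t = rho * sqrt((n-2)/(1-rho^2)) = 4.2691 ~ t(7).
Step 5: Two-sided p-value from the t-distribution with 7 df = 0.003705.
Step 6: alpha = 0.05. reject H0.

rho = 0.8500, p = 0.003705, reject H0 at alpha = 0.05.


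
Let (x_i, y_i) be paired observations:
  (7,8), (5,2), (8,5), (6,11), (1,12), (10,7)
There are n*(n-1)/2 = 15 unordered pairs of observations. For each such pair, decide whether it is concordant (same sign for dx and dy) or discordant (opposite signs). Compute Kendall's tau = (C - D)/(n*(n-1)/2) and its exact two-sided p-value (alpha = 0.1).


Step 1: Enumerate the 15 unordered pairs (i,j) with i<j and classify each by sign(x_j-x_i) * sign(y_j-y_i).
  (1,2):dx=-2,dy=-6->C; (1,3):dx=+1,dy=-3->D; (1,4):dx=-1,dy=+3->D; (1,5):dx=-6,dy=+4->D
  (1,6):dx=+3,dy=-1->D; (2,3):dx=+3,dy=+3->C; (2,4):dx=+1,dy=+9->C; (2,5):dx=-4,dy=+10->D
  (2,6):dx=+5,dy=+5->C; (3,4):dx=-2,dy=+6->D; (3,5):dx=-7,dy=+7->D; (3,6):dx=+2,dy=+2->C
  (4,5):dx=-5,dy=+1->D; (4,6):dx=+4,dy=-4->D; (5,6):dx=+9,dy=-5->D
Step 2: C = 5, D = 10, total pairs = 15.
Step 3: tau = (C - D)/(n(n-1)/2) = (5 - 10)/15 = -0.333333.
Step 4: Exact two-sided p-value (enumerate n! = 720 permutations of y under H0): p = 0.469444.
Step 5: alpha = 0.1. fail to reject H0.

tau_b = -0.3333 (C=5, D=10), p = 0.469444, fail to reject H0.


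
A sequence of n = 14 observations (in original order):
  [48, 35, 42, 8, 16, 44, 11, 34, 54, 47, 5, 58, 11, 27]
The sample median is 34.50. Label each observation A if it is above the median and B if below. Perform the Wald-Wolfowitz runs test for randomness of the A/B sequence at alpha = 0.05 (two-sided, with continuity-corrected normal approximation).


Step 1: Compute median = 34.50; label A = above, B = below.
Labels in order: AAABBABBAABABB  (n_A = 7, n_B = 7)
Step 2: Count runs R = 8.
Step 3: Under H0 (random ordering), E[R] = 2*n_A*n_B/(n_A+n_B) + 1 = 2*7*7/14 + 1 = 8.0000.
        Var[R] = 2*n_A*n_B*(2*n_A*n_B - n_A - n_B) / ((n_A+n_B)^2 * (n_A+n_B-1)) = 8232/2548 = 3.2308.
        SD[R] = 1.7974.
Step 4: R = E[R], so z = 0 with no continuity correction.
Step 5: Two-sided p-value via normal approximation = 2*(1 - Phi(|z|)) = 1.000000.
Step 6: alpha = 0.05. fail to reject H0.

R = 8, z = 0.0000, p = 1.000000, fail to reject H0.


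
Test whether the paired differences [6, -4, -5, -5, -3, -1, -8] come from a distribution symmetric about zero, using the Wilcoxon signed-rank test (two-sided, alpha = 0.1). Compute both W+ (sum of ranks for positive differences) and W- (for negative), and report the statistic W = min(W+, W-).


Step 1: Drop any zero differences (none here) and take |d_i|.
|d| = [6, 4, 5, 5, 3, 1, 8]
Step 2: Midrank |d_i| (ties get averaged ranks).
ranks: |6|->6, |4|->3, |5|->4.5, |5|->4.5, |3|->2, |1|->1, |8|->7
Step 3: Attach original signs; sum ranks with positive sign and with negative sign.
W+ = 6 = 6
W- = 3 + 4.5 + 4.5 + 2 + 1 + 7 = 22
(Check: W+ + W- = 28 should equal n(n+1)/2 = 28.)
Step 4: Test statistic W = min(W+, W-) = 6.
Step 5: Ties in |d|, so use the tie-corrected normal approximation.
        E[W] = n(n+1)/4 = 7*8/4 = 14.
        Tie groups: |d|=5 (t=2); sum(t^3 - t) = 6.
        Var[W] = n(n+1)(2n+1)/24 - sum(t^3-t)/48 = 840/24 - 6/48 = 34.875.
        z = (W - E[W]) / sqrt(Var[W]) = (6 - 14) / 5.9055 = -1.3547.
        Two-sided p = 2*Phi(z) = 0.175523.
Step 6: alpha = 0.1. fail to reject H0.

W+ = 6, W- = 22, W = min = 6, p = 0.175523, fail to reject H0.


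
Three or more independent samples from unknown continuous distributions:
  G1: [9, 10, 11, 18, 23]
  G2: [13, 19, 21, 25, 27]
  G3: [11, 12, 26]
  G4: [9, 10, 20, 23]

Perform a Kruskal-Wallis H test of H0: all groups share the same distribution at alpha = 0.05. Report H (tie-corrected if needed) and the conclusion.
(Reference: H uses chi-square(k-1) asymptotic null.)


Step 1: Combine all N = 17 observations and assign midranks.
sorted (value, group, rank): (9,G1,1.5), (9,G4,1.5), (10,G1,3.5), (10,G4,3.5), (11,G1,5.5), (11,G3,5.5), (12,G3,7), (13,G2,8), (18,G1,9), (19,G2,10), (20,G4,11), (21,G2,12), (23,G1,13.5), (23,G4,13.5), (25,G2,15), (26,G3,16), (27,G2,17)
Step 2: Sum ranks within each group.
R_1 = 33 (n_1 = 5)
R_2 = 62 (n_2 = 5)
R_3 = 28.5 (n_3 = 3)
R_4 = 29.5 (n_4 = 4)
Step 3: H = 12/(N(N+1)) * sum(R_i^2/n_i) - 3(N+1)
     = 12/(17*18) * (33^2/5 + 62^2/5 + 28.5^2/3 + 29.5^2/4) - 3*18
     = 0.039216 * 1474.91 - 54
     = 3.839706.
Step 4: Ties present; correction factor C = 1 - 24/(17^3 - 17) = 0.995098. Corrected H = 3.839706 / 0.995098 = 3.858621.
Step 5: Under H0, H ~ chi^2(3); p-value = 0.277141.
Step 6: alpha = 0.05. fail to reject H0.

H = 3.8586, df = 3, p = 0.277141, fail to reject H0.


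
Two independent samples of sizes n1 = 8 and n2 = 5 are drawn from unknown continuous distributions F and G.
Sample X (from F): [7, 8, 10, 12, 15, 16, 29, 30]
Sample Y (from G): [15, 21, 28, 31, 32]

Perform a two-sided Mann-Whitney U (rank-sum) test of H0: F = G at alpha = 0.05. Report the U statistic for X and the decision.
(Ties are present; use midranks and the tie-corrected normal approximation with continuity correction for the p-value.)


Step 1: Combine and sort all 13 observations; assign midranks.
sorted (value, group): (7,X), (8,X), (10,X), (12,X), (15,X), (15,Y), (16,X), (21,Y), (28,Y), (29,X), (30,X), (31,Y), (32,Y)
ranks: 7->1, 8->2, 10->3, 12->4, 15->5.5, 15->5.5, 16->7, 21->8, 28->9, 29->10, 30->11, 31->12, 32->13
Step 2: Rank sum for X: R1 = 1 + 2 + 3 + 4 + 5.5 + 7 + 10 + 11 = 43.5.
Step 3: U_X = R1 - n1(n1+1)/2 = 43.5 - 8*9/2 = 43.5 - 36 = 7.5.
       U_Y = n1*n2 - U_X = 40 - 7.5 = 32.5.
Step 4: Ties are present, so use the tie-corrected normal approximation (with continuity correction) for the p-value.
Step 5: p-value = 0.078571; compare to alpha = 0.05. fail to reject H0.

U_X = 7.5, p = 0.078571, fail to reject H0 at alpha = 0.05.


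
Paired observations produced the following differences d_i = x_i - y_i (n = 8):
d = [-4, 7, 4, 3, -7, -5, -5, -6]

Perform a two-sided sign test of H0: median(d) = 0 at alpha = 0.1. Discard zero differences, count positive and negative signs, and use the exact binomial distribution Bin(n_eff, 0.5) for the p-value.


Step 1: Discard zero differences. Original n = 8; n_eff = number of nonzero differences = 8.
Nonzero differences (with sign): -4, +7, +4, +3, -7, -5, -5, -6
Step 2: Count signs: positive = 3, negative = 5.
Step 3: Under H0: P(positive) = 0.5, so the number of positives S ~ Bin(8, 0.5).
Step 4: Two-sided exact p-value = sum of Bin(8,0.5) probabilities at or below the observed probability = 0.726562.
Step 5: alpha = 0.1. fail to reject H0.

n_eff = 8, pos = 3, neg = 5, p = 0.726562, fail to reject H0.


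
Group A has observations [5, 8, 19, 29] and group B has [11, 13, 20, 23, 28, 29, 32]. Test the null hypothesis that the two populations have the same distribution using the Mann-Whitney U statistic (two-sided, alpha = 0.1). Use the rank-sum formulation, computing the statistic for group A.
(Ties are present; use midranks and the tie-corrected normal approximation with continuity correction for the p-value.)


Step 1: Combine and sort all 11 observations; assign midranks.
sorted (value, group): (5,X), (8,X), (11,Y), (13,Y), (19,X), (20,Y), (23,Y), (28,Y), (29,X), (29,Y), (32,Y)
ranks: 5->1, 8->2, 11->3, 13->4, 19->5, 20->6, 23->7, 28->8, 29->9.5, 29->9.5, 32->11
Step 2: Rank sum for X: R1 = 1 + 2 + 5 + 9.5 = 17.5.
Step 3: U_X = R1 - n1(n1+1)/2 = 17.5 - 4*5/2 = 17.5 - 10 = 7.5.
       U_Y = n1*n2 - U_X = 28 - 7.5 = 20.5.
Step 4: Ties are present, so use the tie-corrected normal approximation (with continuity correction) for the p-value.
Step 5: p-value = 0.255756; compare to alpha = 0.1. fail to reject H0.

U_X = 7.5, p = 0.255756, fail to reject H0 at alpha = 0.1.


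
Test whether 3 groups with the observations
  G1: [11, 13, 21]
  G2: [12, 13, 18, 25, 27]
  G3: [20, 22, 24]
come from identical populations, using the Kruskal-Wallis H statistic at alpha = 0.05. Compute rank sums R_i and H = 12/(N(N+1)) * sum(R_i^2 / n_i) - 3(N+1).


Step 1: Combine all N = 11 observations and assign midranks.
sorted (value, group, rank): (11,G1,1), (12,G2,2), (13,G1,3.5), (13,G2,3.5), (18,G2,5), (20,G3,6), (21,G1,7), (22,G3,8), (24,G3,9), (25,G2,10), (27,G2,11)
Step 2: Sum ranks within each group.
R_1 = 11.5 (n_1 = 3)
R_2 = 31.5 (n_2 = 5)
R_3 = 23 (n_3 = 3)
Step 3: H = 12/(N(N+1)) * sum(R_i^2/n_i) - 3(N+1)
     = 12/(11*12) * (11.5^2/3 + 31.5^2/5 + 23^2/3) - 3*12
     = 0.090909 * 418.867 - 36
     = 2.078788.
Step 4: Ties present; correction factor C = 1 - 6/(11^3 - 11) = 0.995455. Corrected H = 2.078788 / 0.995455 = 2.088280.
Step 5: Under H0, H ~ chi^2(2); p-value = 0.351994.
Step 6: alpha = 0.05. fail to reject H0.

H = 2.0883, df = 2, p = 0.351994, fail to reject H0.


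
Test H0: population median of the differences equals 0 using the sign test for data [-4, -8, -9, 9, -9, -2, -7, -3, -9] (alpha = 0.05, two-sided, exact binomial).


Step 1: Discard zero differences. Original n = 9; n_eff = number of nonzero differences = 9.
Nonzero differences (with sign): -4, -8, -9, +9, -9, -2, -7, -3, -9
Step 2: Count signs: positive = 1, negative = 8.
Step 3: Under H0: P(positive) = 0.5, so the number of positives S ~ Bin(9, 0.5).
Step 4: Two-sided exact p-value = sum of Bin(9,0.5) probabilities at or below the observed probability = 0.039062.
Step 5: alpha = 0.05. reject H0.

n_eff = 9, pos = 1, neg = 8, p = 0.039062, reject H0.


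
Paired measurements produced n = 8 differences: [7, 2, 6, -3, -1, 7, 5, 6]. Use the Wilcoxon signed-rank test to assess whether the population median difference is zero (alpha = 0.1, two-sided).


Step 1: Drop any zero differences (none here) and take |d_i|.
|d| = [7, 2, 6, 3, 1, 7, 5, 6]
Step 2: Midrank |d_i| (ties get averaged ranks).
ranks: |7|->7.5, |2|->2, |6|->5.5, |3|->3, |1|->1, |7|->7.5, |5|->4, |6|->5.5
Step 3: Attach original signs; sum ranks with positive sign and with negative sign.
W+ = 7.5 + 2 + 5.5 + 7.5 + 4 + 5.5 = 32
W- = 3 + 1 = 4
(Check: W+ + W- = 36 should equal n(n+1)/2 = 36.)
Step 4: Test statistic W = min(W+, W-) = 4.
Step 5: Ties in |d|, so use the tie-corrected normal approximation.
        E[W] = n(n+1)/4 = 8*9/4 = 18.
        Tie groups: |d|=6 (t=2), |d|=7 (t=2); sum(t^3 - t) = 12.
        Var[W] = n(n+1)(2n+1)/24 - sum(t^3-t)/48 = 1224/24 - 12/48 = 50.75.
        z = (W - E[W]) / sqrt(Var[W]) = (4 - 18) / 7.1239 = -1.9652.
        Two-sided p = 2*Phi(z) = 0.049389.
Step 6: alpha = 0.1. reject H0.

W+ = 32, W- = 4, W = min = 4, p = 0.049389, reject H0.


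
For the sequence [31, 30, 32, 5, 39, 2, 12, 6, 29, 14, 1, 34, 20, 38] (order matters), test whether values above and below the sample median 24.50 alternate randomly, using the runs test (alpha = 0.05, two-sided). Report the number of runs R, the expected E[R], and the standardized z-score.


Step 1: Compute median = 24.50; label A = above, B = below.
Labels in order: AAABABBBABBABA  (n_A = 7, n_B = 7)
Step 2: Count runs R = 9.
Step 3: Under H0 (random ordering), E[R] = 2*n_A*n_B/(n_A+n_B) + 1 = 2*7*7/14 + 1 = 8.0000.
        Var[R] = 2*n_A*n_B*(2*n_A*n_B - n_A - n_B) / ((n_A+n_B)^2 * (n_A+n_B-1)) = 8232/2548 = 3.2308.
        SD[R] = 1.7974.
Step 4: Continuity-corrected z = (R - 0.5 - E[R]) / SD[R] = (9 - 0.5 - 8.0000) / 1.7974 = 0.2782.
Step 5: Two-sided p-value via normal approximation = 2*(1 - Phi(|z|)) = 0.780879.
Step 6: alpha = 0.05. fail to reject H0.

R = 9, z = 0.2782, p = 0.780879, fail to reject H0.


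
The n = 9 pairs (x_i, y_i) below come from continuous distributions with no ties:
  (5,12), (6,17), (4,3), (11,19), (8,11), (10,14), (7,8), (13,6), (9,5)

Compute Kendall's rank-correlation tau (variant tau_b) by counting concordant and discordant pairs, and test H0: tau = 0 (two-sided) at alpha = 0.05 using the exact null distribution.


Step 1: Enumerate the 36 unordered pairs (i,j) with i<j and classify each by sign(x_j-x_i) * sign(y_j-y_i).
  (1,2):dx=+1,dy=+5->C; (1,3):dx=-1,dy=-9->C; (1,4):dx=+6,dy=+7->C; (1,5):dx=+3,dy=-1->D
  (1,6):dx=+5,dy=+2->C; (1,7):dx=+2,dy=-4->D; (1,8):dx=+8,dy=-6->D; (1,9):dx=+4,dy=-7->D
  (2,3):dx=-2,dy=-14->C; (2,4):dx=+5,dy=+2->C; (2,5):dx=+2,dy=-6->D; (2,6):dx=+4,dy=-3->D
  (2,7):dx=+1,dy=-9->D; (2,8):dx=+7,dy=-11->D; (2,9):dx=+3,dy=-12->D; (3,4):dx=+7,dy=+16->C
  (3,5):dx=+4,dy=+8->C; (3,6):dx=+6,dy=+11->C; (3,7):dx=+3,dy=+5->C; (3,8):dx=+9,dy=+3->C
  (3,9):dx=+5,dy=+2->C; (4,5):dx=-3,dy=-8->C; (4,6):dx=-1,dy=-5->C; (4,7):dx=-4,dy=-11->C
  (4,8):dx=+2,dy=-13->D; (4,9):dx=-2,dy=-14->C; (5,6):dx=+2,dy=+3->C; (5,7):dx=-1,dy=-3->C
  (5,8):dx=+5,dy=-5->D; (5,9):dx=+1,dy=-6->D; (6,7):dx=-3,dy=-6->C; (6,8):dx=+3,dy=-8->D
  (6,9):dx=-1,dy=-9->C; (7,8):dx=+6,dy=-2->D; (7,9):dx=+2,dy=-3->D; (8,9):dx=-4,dy=-1->C
Step 2: C = 21, D = 15, total pairs = 36.
Step 3: tau = (C - D)/(n(n-1)/2) = (21 - 15)/36 = 0.166667.
Step 4: Exact two-sided p-value (enumerate n! = 362880 permutations of y under H0): p = 0.612202.
Step 5: alpha = 0.05. fail to reject H0.

tau_b = 0.1667 (C=21, D=15), p = 0.612202, fail to reject H0.


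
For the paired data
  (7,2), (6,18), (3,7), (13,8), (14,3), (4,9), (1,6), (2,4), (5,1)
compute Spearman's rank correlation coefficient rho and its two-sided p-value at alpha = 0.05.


Step 1: Rank x and y separately (midranks; no ties here).
rank(x): 7->7, 6->6, 3->3, 13->8, 14->9, 4->4, 1->1, 2->2, 5->5
rank(y): 2->2, 18->9, 7->6, 8->7, 3->3, 9->8, 6->5, 4->4, 1->1
Step 2: d_i = R_x(i) - R_y(i); compute d_i^2.
  (7-2)^2=25, (6-9)^2=9, (3-6)^2=9, (8-7)^2=1, (9-3)^2=36, (4-8)^2=16, (1-5)^2=16, (2-4)^2=4, (5-1)^2=16
sum(d^2) = 132.
Step 3: rho = 1 - 6*132 / (9*(9^2 - 1)) = 1 - 792/720 = -0.100000.
Step 4: Under H0, t = rho * sqrt((n-2)/(1-rho^2)) = -0.2659 ~ t(7).
Step 5: Two-sided p-value from the t-distribution with 7 df = 0.797972.
Step 6: alpha = 0.05. fail to reject H0.

rho = -0.1000, p = 0.797972, fail to reject H0 at alpha = 0.05.


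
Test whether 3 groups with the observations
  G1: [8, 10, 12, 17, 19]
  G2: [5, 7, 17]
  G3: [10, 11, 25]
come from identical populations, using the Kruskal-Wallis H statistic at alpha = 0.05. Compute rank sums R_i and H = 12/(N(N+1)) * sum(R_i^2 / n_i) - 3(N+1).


Step 1: Combine all N = 11 observations and assign midranks.
sorted (value, group, rank): (5,G2,1), (7,G2,2), (8,G1,3), (10,G1,4.5), (10,G3,4.5), (11,G3,6), (12,G1,7), (17,G1,8.5), (17,G2,8.5), (19,G1,10), (25,G3,11)
Step 2: Sum ranks within each group.
R_1 = 33 (n_1 = 5)
R_2 = 11.5 (n_2 = 3)
R_3 = 21.5 (n_3 = 3)
Step 3: H = 12/(N(N+1)) * sum(R_i^2/n_i) - 3(N+1)
     = 12/(11*12) * (33^2/5 + 11.5^2/3 + 21.5^2/3) - 3*12
     = 0.090909 * 415.967 - 36
     = 1.815152.
Step 4: Ties present; correction factor C = 1 - 12/(11^3 - 11) = 0.990909. Corrected H = 1.815152 / 0.990909 = 1.831804.
Step 5: Under H0, H ~ chi^2(2); p-value = 0.400155.
Step 6: alpha = 0.05. fail to reject H0.

H = 1.8318, df = 2, p = 0.400155, fail to reject H0.


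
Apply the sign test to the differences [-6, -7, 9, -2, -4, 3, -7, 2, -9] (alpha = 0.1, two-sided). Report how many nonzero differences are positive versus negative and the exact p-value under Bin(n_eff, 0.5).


Step 1: Discard zero differences. Original n = 9; n_eff = number of nonzero differences = 9.
Nonzero differences (with sign): -6, -7, +9, -2, -4, +3, -7, +2, -9
Step 2: Count signs: positive = 3, negative = 6.
Step 3: Under H0: P(positive) = 0.5, so the number of positives S ~ Bin(9, 0.5).
Step 4: Two-sided exact p-value = sum of Bin(9,0.5) probabilities at or below the observed probability = 0.507812.
Step 5: alpha = 0.1. fail to reject H0.

n_eff = 9, pos = 3, neg = 6, p = 0.507812, fail to reject H0.


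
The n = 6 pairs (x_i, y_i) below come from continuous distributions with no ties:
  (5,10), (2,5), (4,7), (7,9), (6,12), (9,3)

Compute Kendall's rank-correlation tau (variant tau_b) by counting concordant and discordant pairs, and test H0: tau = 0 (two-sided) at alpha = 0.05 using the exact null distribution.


Step 1: Enumerate the 15 unordered pairs (i,j) with i<j and classify each by sign(x_j-x_i) * sign(y_j-y_i).
  (1,2):dx=-3,dy=-5->C; (1,3):dx=-1,dy=-3->C; (1,4):dx=+2,dy=-1->D; (1,5):dx=+1,dy=+2->C
  (1,6):dx=+4,dy=-7->D; (2,3):dx=+2,dy=+2->C; (2,4):dx=+5,dy=+4->C; (2,5):dx=+4,dy=+7->C
  (2,6):dx=+7,dy=-2->D; (3,4):dx=+3,dy=+2->C; (3,5):dx=+2,dy=+5->C; (3,6):dx=+5,dy=-4->D
  (4,5):dx=-1,dy=+3->D; (4,6):dx=+2,dy=-6->D; (5,6):dx=+3,dy=-9->D
Step 2: C = 8, D = 7, total pairs = 15.
Step 3: tau = (C - D)/(n(n-1)/2) = (8 - 7)/15 = 0.066667.
Step 4: Exact two-sided p-value (enumerate n! = 720 permutations of y under H0): p = 1.000000.
Step 5: alpha = 0.05. fail to reject H0.

tau_b = 0.0667 (C=8, D=7), p = 1.000000, fail to reject H0.


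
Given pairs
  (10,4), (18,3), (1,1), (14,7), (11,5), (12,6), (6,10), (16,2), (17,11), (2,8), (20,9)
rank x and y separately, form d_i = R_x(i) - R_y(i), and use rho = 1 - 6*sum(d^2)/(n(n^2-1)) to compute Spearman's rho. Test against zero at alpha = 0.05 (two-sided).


Step 1: Rank x and y separately (midranks; no ties here).
rank(x): 10->4, 18->10, 1->1, 14->7, 11->5, 12->6, 6->3, 16->8, 17->9, 2->2, 20->11
rank(y): 4->4, 3->3, 1->1, 7->7, 5->5, 6->6, 10->10, 2->2, 11->11, 8->8, 9->9
Step 2: d_i = R_x(i) - R_y(i); compute d_i^2.
  (4-4)^2=0, (10-3)^2=49, (1-1)^2=0, (7-7)^2=0, (5-5)^2=0, (6-6)^2=0, (3-10)^2=49, (8-2)^2=36, (9-11)^2=4, (2-8)^2=36, (11-9)^2=4
sum(d^2) = 178.
Step 3: rho = 1 - 6*178 / (11*(11^2 - 1)) = 1 - 1068/1320 = 0.190909.
Step 4: Under H0, t = rho * sqrt((n-2)/(1-rho^2)) = 0.5835 ~ t(9).
Step 5: Two-sided p-value from the t-distribution with 9 df = 0.573913.
Step 6: alpha = 0.05. fail to reject H0.

rho = 0.1909, p = 0.573913, fail to reject H0 at alpha = 0.05.


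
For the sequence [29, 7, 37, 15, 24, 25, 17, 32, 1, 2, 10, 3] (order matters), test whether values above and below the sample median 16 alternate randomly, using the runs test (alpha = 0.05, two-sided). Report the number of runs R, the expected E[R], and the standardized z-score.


Step 1: Compute median = 16; label A = above, B = below.
Labels in order: ABABAAAABBBB  (n_A = 6, n_B = 6)
Step 2: Count runs R = 6.
Step 3: Under H0 (random ordering), E[R] = 2*n_A*n_B/(n_A+n_B) + 1 = 2*6*6/12 + 1 = 7.0000.
        Var[R] = 2*n_A*n_B*(2*n_A*n_B - n_A - n_B) / ((n_A+n_B)^2 * (n_A+n_B-1)) = 4320/1584 = 2.7273.
        SD[R] = 1.6514.
Step 4: Continuity-corrected z = (R + 0.5 - E[R]) / SD[R] = (6 + 0.5 - 7.0000) / 1.6514 = -0.3028.
Step 5: Two-sided p-value via normal approximation = 2*(1 - Phi(|z|)) = 0.762069.
Step 6: alpha = 0.05. fail to reject H0.

R = 6, z = -0.3028, p = 0.762069, fail to reject H0.


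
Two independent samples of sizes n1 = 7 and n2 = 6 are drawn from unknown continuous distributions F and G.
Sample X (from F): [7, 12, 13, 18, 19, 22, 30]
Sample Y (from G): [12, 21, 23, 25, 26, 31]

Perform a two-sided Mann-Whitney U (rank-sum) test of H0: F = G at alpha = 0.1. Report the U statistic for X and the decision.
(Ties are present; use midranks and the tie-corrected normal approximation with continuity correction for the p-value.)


Step 1: Combine and sort all 13 observations; assign midranks.
sorted (value, group): (7,X), (12,X), (12,Y), (13,X), (18,X), (19,X), (21,Y), (22,X), (23,Y), (25,Y), (26,Y), (30,X), (31,Y)
ranks: 7->1, 12->2.5, 12->2.5, 13->4, 18->5, 19->6, 21->7, 22->8, 23->9, 25->10, 26->11, 30->12, 31->13
Step 2: Rank sum for X: R1 = 1 + 2.5 + 4 + 5 + 6 + 8 + 12 = 38.5.
Step 3: U_X = R1 - n1(n1+1)/2 = 38.5 - 7*8/2 = 38.5 - 28 = 10.5.
       U_Y = n1*n2 - U_X = 42 - 10.5 = 31.5.
Step 4: Ties are present, so use the tie-corrected normal approximation (with continuity correction) for the p-value.
Step 5: p-value = 0.152563; compare to alpha = 0.1. fail to reject H0.

U_X = 10.5, p = 0.152563, fail to reject H0 at alpha = 0.1.


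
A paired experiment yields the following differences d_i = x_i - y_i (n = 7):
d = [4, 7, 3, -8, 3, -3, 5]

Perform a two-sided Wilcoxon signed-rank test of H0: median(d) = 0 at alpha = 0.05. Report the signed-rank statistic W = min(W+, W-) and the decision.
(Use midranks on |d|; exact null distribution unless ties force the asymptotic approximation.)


Step 1: Drop any zero differences (none here) and take |d_i|.
|d| = [4, 7, 3, 8, 3, 3, 5]
Step 2: Midrank |d_i| (ties get averaged ranks).
ranks: |4|->4, |7|->6, |3|->2, |8|->7, |3|->2, |3|->2, |5|->5
Step 3: Attach original signs; sum ranks with positive sign and with negative sign.
W+ = 4 + 6 + 2 + 2 + 5 = 19
W- = 7 + 2 = 9
(Check: W+ + W- = 28 should equal n(n+1)/2 = 28.)
Step 4: Test statistic W = min(W+, W-) = 9.
Step 5: Ties in |d|, so use the tie-corrected normal approximation.
        E[W] = n(n+1)/4 = 7*8/4 = 14.
        Tie groups: |d|=3 (t=3); sum(t^3 - t) = 24.
        Var[W] = n(n+1)(2n+1)/24 - sum(t^3-t)/48 = 840/24 - 24/48 = 34.5.
        z = (W - E[W]) / sqrt(Var[W]) = (9 - 14) / 5.8737 = -0.8513.
        Two-sided p = 2*Phi(z) = 0.394627.
Step 6: alpha = 0.05. fail to reject H0.

W+ = 19, W- = 9, W = min = 9, p = 0.394627, fail to reject H0.


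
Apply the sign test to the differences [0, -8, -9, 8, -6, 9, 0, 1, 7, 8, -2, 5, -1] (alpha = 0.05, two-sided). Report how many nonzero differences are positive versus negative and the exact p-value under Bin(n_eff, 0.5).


Step 1: Discard zero differences. Original n = 13; n_eff = number of nonzero differences = 11.
Nonzero differences (with sign): -8, -9, +8, -6, +9, +1, +7, +8, -2, +5, -1
Step 2: Count signs: positive = 6, negative = 5.
Step 3: Under H0: P(positive) = 0.5, so the number of positives S ~ Bin(11, 0.5).
Step 4: Two-sided exact p-value = sum of Bin(11,0.5) probabilities at or below the observed probability = 1.000000.
Step 5: alpha = 0.05. fail to reject H0.

n_eff = 11, pos = 6, neg = 5, p = 1.000000, fail to reject H0.


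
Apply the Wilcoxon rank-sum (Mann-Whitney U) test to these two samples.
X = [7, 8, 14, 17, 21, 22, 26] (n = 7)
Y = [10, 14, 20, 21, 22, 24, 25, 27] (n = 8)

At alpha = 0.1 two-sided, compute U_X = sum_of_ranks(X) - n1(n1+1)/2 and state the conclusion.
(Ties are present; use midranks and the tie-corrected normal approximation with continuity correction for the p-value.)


Step 1: Combine and sort all 15 observations; assign midranks.
sorted (value, group): (7,X), (8,X), (10,Y), (14,X), (14,Y), (17,X), (20,Y), (21,X), (21,Y), (22,X), (22,Y), (24,Y), (25,Y), (26,X), (27,Y)
ranks: 7->1, 8->2, 10->3, 14->4.5, 14->4.5, 17->6, 20->7, 21->8.5, 21->8.5, 22->10.5, 22->10.5, 24->12, 25->13, 26->14, 27->15
Step 2: Rank sum for X: R1 = 1 + 2 + 4.5 + 6 + 8.5 + 10.5 + 14 = 46.5.
Step 3: U_X = R1 - n1(n1+1)/2 = 46.5 - 7*8/2 = 46.5 - 28 = 18.5.
       U_Y = n1*n2 - U_X = 56 - 18.5 = 37.5.
Step 4: Ties are present, so use the tie-corrected normal approximation (with continuity correction) for the p-value.
Step 5: p-value = 0.296324; compare to alpha = 0.1. fail to reject H0.

U_X = 18.5, p = 0.296324, fail to reject H0 at alpha = 0.1.


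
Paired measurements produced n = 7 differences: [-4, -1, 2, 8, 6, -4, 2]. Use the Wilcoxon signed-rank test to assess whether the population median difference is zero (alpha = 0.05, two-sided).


Step 1: Drop any zero differences (none here) and take |d_i|.
|d| = [4, 1, 2, 8, 6, 4, 2]
Step 2: Midrank |d_i| (ties get averaged ranks).
ranks: |4|->4.5, |1|->1, |2|->2.5, |8|->7, |6|->6, |4|->4.5, |2|->2.5
Step 3: Attach original signs; sum ranks with positive sign and with negative sign.
W+ = 2.5 + 7 + 6 + 2.5 = 18
W- = 4.5 + 1 + 4.5 = 10
(Check: W+ + W- = 28 should equal n(n+1)/2 = 28.)
Step 4: Test statistic W = min(W+, W-) = 10.
Step 5: Ties in |d|, so use the tie-corrected normal approximation.
        E[W] = n(n+1)/4 = 7*8/4 = 14.
        Tie groups: |d|=2 (t=2), |d|=4 (t=2); sum(t^3 - t) = 12.
        Var[W] = n(n+1)(2n+1)/24 - sum(t^3-t)/48 = 840/24 - 12/48 = 34.75.
        z = (W - E[W]) / sqrt(Var[W]) = (10 - 14) / 5.8949 = -0.6786.
        Two-sided p = 2*Phi(z) = 0.497422.
Step 6: alpha = 0.05. fail to reject H0.

W+ = 18, W- = 10, W = min = 10, p = 0.497422, fail to reject H0.
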